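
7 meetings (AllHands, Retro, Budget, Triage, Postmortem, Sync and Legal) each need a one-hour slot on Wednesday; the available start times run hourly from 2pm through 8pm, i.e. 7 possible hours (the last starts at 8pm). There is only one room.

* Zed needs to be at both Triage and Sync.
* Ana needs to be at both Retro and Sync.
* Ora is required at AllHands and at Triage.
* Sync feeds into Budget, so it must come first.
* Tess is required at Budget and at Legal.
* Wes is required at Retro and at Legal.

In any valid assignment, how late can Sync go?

Downstream work caps Sync at 7pm.
Sync at 7pm is achievable: Budget=8pm, Retro=3pm, Triage=4pm, AllHands=2pm, Postmortem=5pm, Legal=6pm, Sync=7pm.

7pm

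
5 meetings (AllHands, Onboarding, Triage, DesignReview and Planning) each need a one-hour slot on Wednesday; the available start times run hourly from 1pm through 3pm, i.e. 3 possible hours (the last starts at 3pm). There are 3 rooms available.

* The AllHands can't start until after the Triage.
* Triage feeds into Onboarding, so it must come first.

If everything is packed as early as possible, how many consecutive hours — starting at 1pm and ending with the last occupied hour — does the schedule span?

The precedence chain requires at least 2 distinct hours.
With at most 3 per hour and 5 meetings, at least 2 hours are needed.
2 works (last occupied hour: 2pm): for example DesignReview in 1pm; Planning in 1pm; Onboarding in 2pm; Triage in 1pm; AllHands in 2pm.

2 hours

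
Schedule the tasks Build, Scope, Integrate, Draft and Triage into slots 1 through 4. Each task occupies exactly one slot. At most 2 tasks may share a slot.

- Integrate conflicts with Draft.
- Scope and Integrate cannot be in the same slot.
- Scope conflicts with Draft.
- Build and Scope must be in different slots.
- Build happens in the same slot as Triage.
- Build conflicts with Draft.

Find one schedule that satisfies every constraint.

Draft -> 4; Build -> 1; Triage -> 1; Scope -> 2; Integrate -> 3

Checking: Scope(2) != Draft(4); Integrate(3) != Draft(4); Scope(2) != Integrate(3); Build(1) != Scope(2); Build(1) != Draft(4); Build = Triage = 1; max 2 per slot (cap 2).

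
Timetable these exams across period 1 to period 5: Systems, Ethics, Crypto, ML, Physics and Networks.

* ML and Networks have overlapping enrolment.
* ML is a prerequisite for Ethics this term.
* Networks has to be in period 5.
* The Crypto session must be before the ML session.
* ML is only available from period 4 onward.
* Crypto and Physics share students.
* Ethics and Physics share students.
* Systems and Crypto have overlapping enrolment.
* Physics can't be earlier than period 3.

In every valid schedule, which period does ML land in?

ML's window is period 4–period 5.
Networks is fixed at period 5, and ML can't share a period with Networks.
So ML must be period 4.

period 4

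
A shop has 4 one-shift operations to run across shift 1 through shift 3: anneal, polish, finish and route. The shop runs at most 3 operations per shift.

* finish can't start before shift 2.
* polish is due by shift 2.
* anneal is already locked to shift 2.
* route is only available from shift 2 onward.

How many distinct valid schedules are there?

7

Splitting on polish: it can be shift 1 (4), shift 2 (3). Listing each branch's schedules as (anneal, finish, route) by shift number:
polish=shift 1: (2,2,2) (2,2,3) (2,3,2) (2,3,3) — 4.
polish=shift 2: (2,2,3) (2,3,2) (2,3,3) — 3.
Summing: 4 + 3 = 7.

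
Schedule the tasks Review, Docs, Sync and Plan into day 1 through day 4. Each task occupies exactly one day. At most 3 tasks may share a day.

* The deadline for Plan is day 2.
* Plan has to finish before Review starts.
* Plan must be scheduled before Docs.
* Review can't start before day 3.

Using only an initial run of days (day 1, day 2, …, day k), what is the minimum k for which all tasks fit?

The precedence chain requires at least 2 distinct days.
With at most 3 per day and 4 tasks, at least 2 days are needed.
Review can't be placed before day 3, so the schedule must run through at least day 3.
3 works (last occupied day: day 3): for example Plan=day 1, Docs=day 2, Review=day 3, Sync=day 1.

3 days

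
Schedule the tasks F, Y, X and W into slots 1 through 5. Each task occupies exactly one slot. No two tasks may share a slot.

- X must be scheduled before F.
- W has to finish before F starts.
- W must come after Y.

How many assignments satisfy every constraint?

Splitting on F: it can be 4 (3), 5 (12). Listing each branch's schedules as (Y, X, W):
F=4: (1,2,3) (1,3,2) (2,1,3) — 3.
F=5: (1,2,3) (1,2,4) (1,3,2) (1,3,4) (1,4,2) (1,4,3) (2,1,3) (2,1,4) (2,3,4) (2,4,3) (3,1,4) (3,2,4) — 12.
Summing: 3 + 12 = 15.

15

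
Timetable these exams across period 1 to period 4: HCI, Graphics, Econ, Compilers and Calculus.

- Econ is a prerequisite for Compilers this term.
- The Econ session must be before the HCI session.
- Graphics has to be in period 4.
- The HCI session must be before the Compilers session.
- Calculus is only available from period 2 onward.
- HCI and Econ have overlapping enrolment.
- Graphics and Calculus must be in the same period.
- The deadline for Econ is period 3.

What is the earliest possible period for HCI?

period 2

Precedence pushes HCI to at least period 2; downstream work caps HCI at period 3.
HCI at period 2 is achievable: Compilers -> period 3, Graphics -> period 4, Econ -> period 1, HCI -> period 2, Calculus -> period 4.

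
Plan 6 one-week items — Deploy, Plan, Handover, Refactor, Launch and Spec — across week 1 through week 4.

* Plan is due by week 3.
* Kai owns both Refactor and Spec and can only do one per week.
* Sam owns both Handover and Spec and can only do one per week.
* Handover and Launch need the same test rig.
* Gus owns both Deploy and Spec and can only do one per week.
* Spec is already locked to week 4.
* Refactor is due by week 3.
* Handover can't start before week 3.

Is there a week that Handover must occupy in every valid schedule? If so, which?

week 3

Handover's window is week 3–week 4.
Spec is fixed at week 4, and Handover can't share a week with Spec.
So Handover must be week 3.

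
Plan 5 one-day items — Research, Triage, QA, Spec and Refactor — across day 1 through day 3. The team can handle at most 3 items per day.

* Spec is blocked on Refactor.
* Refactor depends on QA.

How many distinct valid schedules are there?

Splitting on Research: it can be day 1 (3), day 2 (3), day 3 (3). Listing each branch's schedules as (Triage, QA, Spec, Refactor) by day number:
Research=day 1: (1,1,3,2) (2,1,3,2) (3,1,3,2) — 3.
Research=day 2: (1,1,3,2) (2,1,3,2) (3,1,3,2) — 3.
Research=day 3: (1,1,3,2) (2,1,3,2) (3,1,3,2) — 3.
Summing: 3 + 3 + 3 = 9.

9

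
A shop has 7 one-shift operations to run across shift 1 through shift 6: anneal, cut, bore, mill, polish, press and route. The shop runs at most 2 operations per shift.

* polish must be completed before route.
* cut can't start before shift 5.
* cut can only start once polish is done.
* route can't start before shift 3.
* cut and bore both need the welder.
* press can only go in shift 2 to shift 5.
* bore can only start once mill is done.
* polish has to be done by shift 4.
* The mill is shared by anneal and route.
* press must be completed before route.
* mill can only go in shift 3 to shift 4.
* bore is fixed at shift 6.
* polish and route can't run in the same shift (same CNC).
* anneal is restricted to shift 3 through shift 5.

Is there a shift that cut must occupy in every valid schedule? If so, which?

shift 5

cut's window is shift 5–shift 6.
bore is fixed at shift 6, and cut can't share a shift with bore.
So cut must be shift 5.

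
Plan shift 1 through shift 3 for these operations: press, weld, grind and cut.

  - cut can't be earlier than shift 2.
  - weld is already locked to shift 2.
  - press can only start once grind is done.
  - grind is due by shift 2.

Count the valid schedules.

6

Splitting on press: it can be shift 2 (2), shift 3 (4). Listing each branch's schedules as (weld, grind, cut) by shift number:
press=shift 2: (2,1,2) (2,1,3) — 2.
press=shift 3: (2,1,2) (2,1,3) (2,2,2) (2,2,3) — 4.
Summing: 2 + 4 = 6.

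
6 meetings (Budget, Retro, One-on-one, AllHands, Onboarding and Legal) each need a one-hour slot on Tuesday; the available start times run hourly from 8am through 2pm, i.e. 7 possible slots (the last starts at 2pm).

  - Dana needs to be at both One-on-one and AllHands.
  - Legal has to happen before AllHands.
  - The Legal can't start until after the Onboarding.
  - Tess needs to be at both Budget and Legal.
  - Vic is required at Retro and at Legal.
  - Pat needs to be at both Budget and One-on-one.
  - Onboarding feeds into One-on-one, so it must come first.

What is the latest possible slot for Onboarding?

12pm

Downstream work caps Onboarding at 12pm.
Onboarding at 12pm is achievable: Onboarding in 12pm, AllHands in 2pm, Legal in 1pm, One-on-one in 1pm, Retro in 8am, Budget in 8am.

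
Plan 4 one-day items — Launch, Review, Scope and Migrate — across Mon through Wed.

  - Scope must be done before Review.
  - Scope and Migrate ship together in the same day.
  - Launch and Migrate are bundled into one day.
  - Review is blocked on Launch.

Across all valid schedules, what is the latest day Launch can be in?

Downstream work caps Launch at Tue.
Launch at Tue is achievable: Review -> Wed, Launch -> Tue, Migrate -> Tue, Scope -> Tue.

Tue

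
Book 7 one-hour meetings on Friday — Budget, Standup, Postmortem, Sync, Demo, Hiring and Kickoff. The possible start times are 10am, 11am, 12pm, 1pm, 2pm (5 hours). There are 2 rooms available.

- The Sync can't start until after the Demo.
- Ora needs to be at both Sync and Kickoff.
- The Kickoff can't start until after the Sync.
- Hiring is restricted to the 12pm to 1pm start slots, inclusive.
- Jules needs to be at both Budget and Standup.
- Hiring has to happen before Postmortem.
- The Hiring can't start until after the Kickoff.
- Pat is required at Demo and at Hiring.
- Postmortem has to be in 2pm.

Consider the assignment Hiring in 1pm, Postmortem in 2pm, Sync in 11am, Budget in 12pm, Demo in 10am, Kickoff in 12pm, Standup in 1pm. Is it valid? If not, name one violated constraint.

Pat is required at Demo and at Hiring — holds.
Ora needs to be at both Sync and Kickoff — holds.
Hiring is restricted to the 12pm to 1pm start slots, inclusive — holds.
There are 2 rooms available — holds.
Postmortem has to be in 2pm — holds.
The Kickoff can't start until after the Sync — holds.
Hiring has to happen before Postmortem — holds.
Jules needs to be at both Budget and Standup — holds.
The Hiring can't start until after the Kickoff — holds.
The Sync can't start until after the Demo — holds.

Yes, all constraints hold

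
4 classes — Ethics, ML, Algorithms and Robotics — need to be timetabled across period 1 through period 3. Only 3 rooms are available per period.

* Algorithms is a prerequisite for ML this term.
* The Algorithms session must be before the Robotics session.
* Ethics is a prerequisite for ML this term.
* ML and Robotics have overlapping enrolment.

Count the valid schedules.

3

Enumerating: Algorithms in period 1, Robotics in period 3, Ethics in period 1, ML in period 2 | Robotics=period 2, Algorithms=period 1, Ethics=period 1, ML=period 3 | Ethics in period 2, ML in period 3, Robotics in period 2, Algorithms in period 1.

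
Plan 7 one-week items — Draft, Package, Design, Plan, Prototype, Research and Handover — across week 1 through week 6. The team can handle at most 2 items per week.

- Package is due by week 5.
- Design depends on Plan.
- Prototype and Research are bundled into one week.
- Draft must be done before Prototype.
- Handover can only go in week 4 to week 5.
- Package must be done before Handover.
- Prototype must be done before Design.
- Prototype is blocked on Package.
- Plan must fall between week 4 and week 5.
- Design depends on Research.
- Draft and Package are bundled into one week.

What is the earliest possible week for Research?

week 2

Research must be in the same week as Prototype, which can't be before week 2, so Research is at least week 2; downstream work caps Research at week 5.
Research at week 2 is achievable: Prototype in week 2, Draft in week 1, Plan in week 4, Research in week 2, Design in week 5, Handover in week 4, Package in week 1.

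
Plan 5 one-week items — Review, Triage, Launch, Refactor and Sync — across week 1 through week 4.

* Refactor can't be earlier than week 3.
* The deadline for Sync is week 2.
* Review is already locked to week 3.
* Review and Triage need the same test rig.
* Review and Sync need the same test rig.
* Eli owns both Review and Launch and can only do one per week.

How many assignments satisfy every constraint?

36

Splitting on Triage: it can be week 1 (12), week 2 (12), week 4 (12). Listing each branch's schedules as (Review, Launch, Refactor, Sync) by week number:
Triage=week 1: (3,1,3,1) (3,1,3,2) (3,1,4,1) (3,1,4,2) (3,2,3,1) (3,2,3,2) (3,2,4,1) (3,2,4,2) (3,4,3,1) (3,4,3,2) (3,4,4,1) (3,4,4,2) — 12.
Triage=week 2: (3,1,3,1) (3,1,3,2) (3,1,4,1) (3,1,4,2) (3,2,3,1) (3,2,3,2) (3,2,4,1) (3,2,4,2) (3,4,3,1) (3,4,3,2) (3,4,4,1) (3,4,4,2) — 12.
Triage=week 4: (3,1,3,1) (3,1,3,2) (3,1,4,1) (3,1,4,2) (3,2,3,1) (3,2,3,2) (3,2,4,1) (3,2,4,2) (3,4,3,1) (3,4,3,2) (3,4,4,1) (3,4,4,2) — 12.
Summing: 12 + 12 + 12 = 36.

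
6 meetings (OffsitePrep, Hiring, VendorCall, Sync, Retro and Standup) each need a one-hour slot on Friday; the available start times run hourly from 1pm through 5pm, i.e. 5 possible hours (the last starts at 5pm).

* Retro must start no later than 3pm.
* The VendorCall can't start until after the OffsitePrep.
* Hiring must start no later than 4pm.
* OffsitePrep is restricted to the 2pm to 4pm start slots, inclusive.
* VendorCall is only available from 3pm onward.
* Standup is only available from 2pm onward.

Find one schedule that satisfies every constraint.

Standup -> 2pm; OffsitePrep -> 2pm; Sync -> 1pm; VendorCall -> 3pm; Hiring -> 1pm; Retro -> 1pm

Checking: OffsitePrep(2pm) before VendorCall(3pm); Retro=1pm in [1pm,3pm]; VendorCall=3pm in [3pm,5pm]; OffsitePrep=2pm in [2pm,4pm]; Standup=2pm in [2pm,5pm]; Hiring=1pm in [1pm,4pm].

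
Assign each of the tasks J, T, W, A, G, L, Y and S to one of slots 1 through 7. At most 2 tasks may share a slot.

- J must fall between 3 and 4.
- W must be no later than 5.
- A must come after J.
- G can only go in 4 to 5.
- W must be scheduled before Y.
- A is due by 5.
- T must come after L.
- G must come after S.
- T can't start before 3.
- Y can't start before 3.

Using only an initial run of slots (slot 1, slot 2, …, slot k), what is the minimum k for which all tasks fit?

The precedence chain requires at least 2 distinct slots.
With at most 2 per slot and 8 tasks, at least 4 slots are needed.
G can't be placed before 4, so the schedule must run through at least slot 4.
Could 4 slots be enough, i.e. nothing placed later than 4? No: J's window within 4 slots is {3, 4}; T's window within 4 slots is {3, 4}; A's window within 4 slots is {1, 2, 3, 4}; G's window within 4 slots is {4}; Y's window within 4 slots is {3, 4}; A must come after J (at 3 or later) → {4}; J must come before A (at 4 or earlier) → {3}; T can't use 4, already full with A and G (limit 2) → {3}; Y can't use 4, already full with A and G (limit 2) → {3}; that puts J, T and Y all in 3 — more than 2 per slot.
So 4 slots is not enough.
5 works (last occupied slot: 5): for example Y in 4; J in 3; L in 1; W in 1; G in 4; A in 5; S in 2; T in 3.

5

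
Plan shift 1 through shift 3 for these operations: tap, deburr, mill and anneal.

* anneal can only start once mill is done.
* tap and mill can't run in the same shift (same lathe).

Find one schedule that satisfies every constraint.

deburr in shift 1, mill in shift 1, tap in shift 2, anneal in shift 2

Checking: mill(shift 1) before anneal(shift 2); tap(shift 2) != mill(shift 1).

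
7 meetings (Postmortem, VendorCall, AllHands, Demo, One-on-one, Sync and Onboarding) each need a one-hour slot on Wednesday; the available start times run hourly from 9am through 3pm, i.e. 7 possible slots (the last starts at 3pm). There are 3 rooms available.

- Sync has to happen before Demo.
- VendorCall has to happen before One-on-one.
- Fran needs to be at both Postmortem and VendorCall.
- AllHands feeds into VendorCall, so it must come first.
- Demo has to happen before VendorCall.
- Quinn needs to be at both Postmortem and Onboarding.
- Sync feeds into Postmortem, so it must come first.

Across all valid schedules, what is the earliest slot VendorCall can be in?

11am

Precedence pushes VendorCall to at least 11am; downstream work caps VendorCall at 2pm.
VendorCall at 11am is achievable: Postmortem=10am, VendorCall=11am, One-on-one=12pm, AllHands=9am, Onboarding=9am, Sync=9am, Demo=10am.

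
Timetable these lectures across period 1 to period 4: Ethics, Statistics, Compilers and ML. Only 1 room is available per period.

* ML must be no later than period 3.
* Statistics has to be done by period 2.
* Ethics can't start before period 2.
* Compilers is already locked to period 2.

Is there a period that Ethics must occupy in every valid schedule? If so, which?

period 4

Ethics is available from period 2.
So Ethics is pinned to period 4.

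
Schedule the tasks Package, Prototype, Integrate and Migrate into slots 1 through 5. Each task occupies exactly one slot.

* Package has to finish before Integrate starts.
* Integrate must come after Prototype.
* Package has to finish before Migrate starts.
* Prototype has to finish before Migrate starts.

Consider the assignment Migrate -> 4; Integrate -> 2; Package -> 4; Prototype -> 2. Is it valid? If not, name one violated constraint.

Prototype has to finish before Migrate starts — holds.
Integrate must come after Prototype — violated.
Package has to finish before Integrate starts — violated.
Package has to finish before Migrate starts — violated.

Invalid. Package has to finish before Integrate starts.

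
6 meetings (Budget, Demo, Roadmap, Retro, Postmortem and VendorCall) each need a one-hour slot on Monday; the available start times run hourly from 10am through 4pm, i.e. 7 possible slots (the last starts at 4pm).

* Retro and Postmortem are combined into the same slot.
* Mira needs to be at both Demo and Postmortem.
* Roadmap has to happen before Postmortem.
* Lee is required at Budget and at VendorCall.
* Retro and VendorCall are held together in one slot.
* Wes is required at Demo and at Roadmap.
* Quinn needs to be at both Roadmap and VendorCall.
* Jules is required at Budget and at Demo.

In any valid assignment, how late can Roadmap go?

Downstream work caps Roadmap at 3pm.
Roadmap at 3pm is achievable: Retro -> 4pm; Roadmap -> 3pm; Budget -> 10am; VendorCall -> 4pm; Demo -> 11am; Postmortem -> 4pm.

3pm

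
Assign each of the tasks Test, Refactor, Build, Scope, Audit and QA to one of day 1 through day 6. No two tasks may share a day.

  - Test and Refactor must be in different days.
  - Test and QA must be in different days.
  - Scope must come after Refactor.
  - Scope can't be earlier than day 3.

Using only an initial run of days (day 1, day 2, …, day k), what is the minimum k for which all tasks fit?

The precedence chain requires at least 2 distinct days.
With at most 1 per day and 6 tasks, at least 6 days are needed.
Scope can't be placed before day 3, so the schedule must run through at least day 3.
6 works (last occupied day: day 6): for example Audit in day 5, Refactor in day 1, Scope in day 3, Test in day 2, Build in day 4, QA in day 6.

6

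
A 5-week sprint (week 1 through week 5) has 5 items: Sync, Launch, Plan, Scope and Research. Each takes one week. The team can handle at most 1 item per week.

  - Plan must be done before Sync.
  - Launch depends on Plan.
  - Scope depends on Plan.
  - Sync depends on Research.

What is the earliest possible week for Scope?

week 2

Precedence pushes Scope to at least week 2.
Scope at week 2 is achievable: Launch=week 5; Sync=week 4; Plan=week 1; Scope=week 2; Research=week 3.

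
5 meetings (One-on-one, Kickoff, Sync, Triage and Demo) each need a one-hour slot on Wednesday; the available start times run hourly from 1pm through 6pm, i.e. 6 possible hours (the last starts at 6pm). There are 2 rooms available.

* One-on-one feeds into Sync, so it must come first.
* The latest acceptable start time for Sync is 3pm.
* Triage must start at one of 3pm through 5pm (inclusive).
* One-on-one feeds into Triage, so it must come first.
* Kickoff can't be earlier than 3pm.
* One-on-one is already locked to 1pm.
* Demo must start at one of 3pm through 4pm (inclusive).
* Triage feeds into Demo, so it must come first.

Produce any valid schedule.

Demo in 4pm; Triage in 3pm; Kickoff in 3pm; One-on-one in 1pm; Sync in 2pm

Checking: Triage(3pm) before Demo(4pm); One-on-one(1pm) before Sync(2pm); One-on-one(1pm) before Triage(3pm); Triage=3pm in [3pm,5pm]; Sync=2pm in [1pm,3pm]; One-on-one=1pm in [1pm,1pm]; Demo=4pm in [3pm,4pm]; Kickoff=3pm in [3pm,6pm]; max 2 per hour (cap 2).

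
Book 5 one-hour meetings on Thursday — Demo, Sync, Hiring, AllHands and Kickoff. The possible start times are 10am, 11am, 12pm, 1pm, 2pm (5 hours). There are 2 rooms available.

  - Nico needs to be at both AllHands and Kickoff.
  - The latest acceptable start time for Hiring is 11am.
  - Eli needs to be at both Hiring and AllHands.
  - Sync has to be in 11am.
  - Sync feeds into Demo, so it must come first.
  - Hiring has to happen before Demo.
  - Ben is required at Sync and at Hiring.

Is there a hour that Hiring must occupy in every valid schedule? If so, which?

10am

Hiring's window is 10am–11am.
Sync is fixed at 11am, and Hiring can't share a hour with Sync.
So Hiring must be 10am.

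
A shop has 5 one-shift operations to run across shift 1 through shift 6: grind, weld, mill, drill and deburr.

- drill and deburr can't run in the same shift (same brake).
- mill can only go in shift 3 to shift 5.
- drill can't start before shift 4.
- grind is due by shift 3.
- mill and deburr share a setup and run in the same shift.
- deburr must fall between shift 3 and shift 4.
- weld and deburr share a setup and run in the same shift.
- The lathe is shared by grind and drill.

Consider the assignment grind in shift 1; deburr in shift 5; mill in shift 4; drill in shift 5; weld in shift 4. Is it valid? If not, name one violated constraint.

deburr must fall between shift 3 and shift 4 — violated.
grind is due by shift 3 — holds.
The lathe is shared by grind and drill — holds.
mill and deburr share a setup and run in the same shift — violated.
drill and deburr can't run in the same shift (same brake) — violated.
weld and deburr share a setup and run in the same shift — violated.
mill can only go in shift 3 to shift 5 — holds.
drill can't start before shift 4 — holds.

No — it violates: drill and deburr can't run in the same shift (same brake)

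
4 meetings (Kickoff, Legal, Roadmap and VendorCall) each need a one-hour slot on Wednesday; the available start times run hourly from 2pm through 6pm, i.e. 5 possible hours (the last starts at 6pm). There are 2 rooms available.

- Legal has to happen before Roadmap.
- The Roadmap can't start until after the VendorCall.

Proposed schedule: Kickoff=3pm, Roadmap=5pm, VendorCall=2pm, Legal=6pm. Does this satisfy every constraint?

The Roadmap can't start until after the VendorCall — holds.
Legal has to happen before Roadmap — violated.
There are 2 rooms available — holds.

Invalid. Legal has to happen before Roadmap.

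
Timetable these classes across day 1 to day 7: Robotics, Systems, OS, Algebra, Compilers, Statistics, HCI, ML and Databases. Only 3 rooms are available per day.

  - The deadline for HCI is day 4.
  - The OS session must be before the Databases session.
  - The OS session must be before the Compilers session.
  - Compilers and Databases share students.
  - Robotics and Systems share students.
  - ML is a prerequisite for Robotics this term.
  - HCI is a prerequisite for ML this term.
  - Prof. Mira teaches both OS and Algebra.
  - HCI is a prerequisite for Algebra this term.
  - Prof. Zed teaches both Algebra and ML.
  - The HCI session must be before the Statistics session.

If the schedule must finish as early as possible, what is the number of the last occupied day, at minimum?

The precedence chain requires at least 3 distinct days.
With at most 3 per day and 9 classes, at least 3 days are needed.
3 works (last occupied day: day 3): for example Compilers -> day 2; ML -> day 2; OS -> day 1; Statistics -> day 2; Algebra -> day 3; Databases -> day 3; Robotics -> day 3; HCI -> day 1; Systems -> day 1.

3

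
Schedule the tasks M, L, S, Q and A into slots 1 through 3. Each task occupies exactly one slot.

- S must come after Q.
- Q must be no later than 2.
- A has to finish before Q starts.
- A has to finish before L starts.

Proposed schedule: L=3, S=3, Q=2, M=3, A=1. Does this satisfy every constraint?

A has to finish before L starts — holds.
Q must be no later than 2 — holds.
S must come after Q — holds.
A has to finish before Q starts — holds.

Yes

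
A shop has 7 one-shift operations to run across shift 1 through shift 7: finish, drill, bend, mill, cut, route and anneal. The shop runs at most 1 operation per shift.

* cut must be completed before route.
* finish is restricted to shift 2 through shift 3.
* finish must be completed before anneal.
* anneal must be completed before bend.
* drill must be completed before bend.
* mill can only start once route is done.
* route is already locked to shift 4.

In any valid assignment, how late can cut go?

Downstream work caps cut at shift 3.
cut at shift 3 is achievable: finish -> shift 2, cut -> shift 3, drill -> shift 1, anneal -> shift 5, bend -> shift 6, mill -> shift 7, route -> shift 4.

shift 3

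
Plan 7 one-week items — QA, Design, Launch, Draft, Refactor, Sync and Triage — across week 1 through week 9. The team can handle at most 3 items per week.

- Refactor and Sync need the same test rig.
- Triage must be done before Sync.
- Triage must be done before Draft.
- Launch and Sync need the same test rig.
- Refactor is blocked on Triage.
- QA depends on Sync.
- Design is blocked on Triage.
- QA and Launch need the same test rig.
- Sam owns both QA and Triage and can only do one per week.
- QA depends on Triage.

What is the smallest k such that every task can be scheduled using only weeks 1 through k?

3

The precedence chain requires at least 3 distinct weeks.
With at most 3 per week and 7 tasks, at least 3 weeks are needed.
3 works (last occupied week: week 3): for example Refactor -> week 3, Launch -> week 1, QA -> week 3, Design -> week 2, Triage -> week 1, Draft -> week 2, Sync -> week 2.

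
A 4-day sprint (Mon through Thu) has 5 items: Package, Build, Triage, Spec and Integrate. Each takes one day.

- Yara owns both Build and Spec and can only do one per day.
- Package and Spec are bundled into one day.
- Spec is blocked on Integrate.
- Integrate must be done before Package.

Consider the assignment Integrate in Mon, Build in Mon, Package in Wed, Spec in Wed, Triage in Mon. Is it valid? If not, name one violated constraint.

Yes

Spec is blocked on Integrate — holds.
Integrate must be done before Package — holds.
Yara owns both Build and Spec and can only do one per day — holds.
Package and Spec are bundled into one day — holds.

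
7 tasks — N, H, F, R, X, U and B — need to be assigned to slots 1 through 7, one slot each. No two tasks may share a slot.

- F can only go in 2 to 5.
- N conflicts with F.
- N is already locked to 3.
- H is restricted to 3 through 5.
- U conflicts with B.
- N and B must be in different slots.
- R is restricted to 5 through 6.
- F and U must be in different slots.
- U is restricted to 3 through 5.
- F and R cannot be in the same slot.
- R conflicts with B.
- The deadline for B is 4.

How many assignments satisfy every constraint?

2

Enumerating: H -> 4, X -> 7, B -> 1, R -> 6, N -> 3, U -> 5, F -> 2 | R=6, B=1, N=3, F=2, H=5, X=7, U=4.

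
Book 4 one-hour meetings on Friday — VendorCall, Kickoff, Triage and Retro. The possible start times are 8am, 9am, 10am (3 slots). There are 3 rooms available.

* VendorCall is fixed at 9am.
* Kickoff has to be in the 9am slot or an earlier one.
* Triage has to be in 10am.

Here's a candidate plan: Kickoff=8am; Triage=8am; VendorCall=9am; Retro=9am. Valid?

Kickoff has to be in the 9am slot or an earlier one — holds.
VendorCall is fixed at 9am — holds.
There are 3 rooms available — holds.
Triage has to be in 10am — violated.

No. Triage has to be in 10am is not satisfied.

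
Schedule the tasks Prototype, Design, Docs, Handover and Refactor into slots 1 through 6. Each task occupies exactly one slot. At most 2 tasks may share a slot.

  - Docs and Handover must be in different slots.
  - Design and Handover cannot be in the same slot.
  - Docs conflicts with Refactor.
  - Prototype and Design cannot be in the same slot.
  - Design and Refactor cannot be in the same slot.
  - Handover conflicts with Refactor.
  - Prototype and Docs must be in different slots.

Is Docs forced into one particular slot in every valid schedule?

Docs can be 1 (e.g. Design=1, Prototype=2, Refactor=3, Handover=2, Docs=1) or 2 (e.g. Prototype -> 1; Refactor -> 3; Docs -> 2; Design -> 2; Handover -> 1).

No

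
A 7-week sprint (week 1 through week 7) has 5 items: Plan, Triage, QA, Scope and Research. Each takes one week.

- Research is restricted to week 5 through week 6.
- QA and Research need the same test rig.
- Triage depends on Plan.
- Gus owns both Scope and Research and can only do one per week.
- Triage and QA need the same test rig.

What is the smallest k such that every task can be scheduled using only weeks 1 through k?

The precedence chain requires at least 2 distinct weeks.
Research can't be placed before week 5, so the schedule must run through at least week 5.
5 works (last occupied week: week 5): for example Plan=week 1, Scope=week 1, Triage=week 2, Research=week 5, QA=week 1.

5 weeks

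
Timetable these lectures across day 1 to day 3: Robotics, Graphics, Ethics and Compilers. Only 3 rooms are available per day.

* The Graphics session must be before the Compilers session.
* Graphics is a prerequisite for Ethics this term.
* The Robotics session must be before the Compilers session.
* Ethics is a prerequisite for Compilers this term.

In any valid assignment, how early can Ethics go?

Precedence pushes Ethics to at least day 2; downstream work caps Ethics at day 2.
Ethics at day 2 is achievable: Robotics -> day 1, Compilers -> day 3, Ethics -> day 2, Graphics -> day 1.

day 2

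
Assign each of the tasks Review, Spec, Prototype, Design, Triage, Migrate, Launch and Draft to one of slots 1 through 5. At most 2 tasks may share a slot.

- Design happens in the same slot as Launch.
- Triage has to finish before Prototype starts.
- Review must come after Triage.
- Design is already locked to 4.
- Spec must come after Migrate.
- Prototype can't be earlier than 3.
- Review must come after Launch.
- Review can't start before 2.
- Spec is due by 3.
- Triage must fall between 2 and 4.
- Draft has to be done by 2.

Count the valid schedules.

14

Splitting on Spec: it can be 2 (4), 3 (10). Listing each branch's schedules as (Review, Prototype, Design, Triage, Migrate, Launch, Draft):
Spec=2: (5,3,4,2,1,4,1) (5,5,4,2,1,4,1) (5,5,4,3,1,4,1) (5,5,4,3,1,4,2) — 4.
Spec=3: (5,3,4,2,1,4,1) (5,3,4,2,1,4,2) (5,3,4,2,2,4,1) (5,5,4,2,1,4,1) (5,5,4,2,1,4,2) (5,5,4,2,2,4,1) (5,5,4,3,1,4,1) (5,5,4,3,1,4,2) (5,5,4,3,2,4,1) (5,5,4,3,2,4,2) — 10.
Summing: 4 + 10 = 14.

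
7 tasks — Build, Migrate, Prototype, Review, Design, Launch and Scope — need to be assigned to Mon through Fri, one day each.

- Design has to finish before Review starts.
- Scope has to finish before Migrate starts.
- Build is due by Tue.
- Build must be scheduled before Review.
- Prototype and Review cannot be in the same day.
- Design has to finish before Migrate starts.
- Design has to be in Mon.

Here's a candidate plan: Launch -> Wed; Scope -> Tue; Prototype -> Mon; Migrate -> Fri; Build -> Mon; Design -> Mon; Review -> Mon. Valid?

Design has to finish before Review starts — violated.
Scope has to finish before Migrate starts — holds.
Design has to be in Mon — holds.
Prototype and Review cannot be in the same day — violated.
Build is due by Tue — holds.
Build must be scheduled before Review — violated.
Design has to finish before Migrate starts — holds.

No — it violates: Prototype and Review cannot be in the same day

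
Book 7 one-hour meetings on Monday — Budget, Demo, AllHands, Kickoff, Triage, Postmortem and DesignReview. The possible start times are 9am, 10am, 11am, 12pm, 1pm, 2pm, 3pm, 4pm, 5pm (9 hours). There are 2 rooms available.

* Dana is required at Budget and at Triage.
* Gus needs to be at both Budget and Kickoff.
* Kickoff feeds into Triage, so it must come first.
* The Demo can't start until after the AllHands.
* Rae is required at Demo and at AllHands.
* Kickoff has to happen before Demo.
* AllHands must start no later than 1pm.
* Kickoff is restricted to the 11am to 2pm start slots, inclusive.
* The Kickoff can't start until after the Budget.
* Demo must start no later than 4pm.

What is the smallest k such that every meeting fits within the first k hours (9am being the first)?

4 hours

The precedence chain requires at least 3 distinct hours.
With at most 2 per hour and 7 meetings, at least 4 hours are needed.
Propagating the time windows through the other constraints, Demo can't land before 12pm — that is hour 4 counting from 9am — so the schedule must run through at least 4 hours.
4 works (last occupied hour: 12pm): for example Demo=12pm, Budget=9am, AllHands=9am, Kickoff=11am, Triage=12pm, Postmortem=10am, DesignReview=10am.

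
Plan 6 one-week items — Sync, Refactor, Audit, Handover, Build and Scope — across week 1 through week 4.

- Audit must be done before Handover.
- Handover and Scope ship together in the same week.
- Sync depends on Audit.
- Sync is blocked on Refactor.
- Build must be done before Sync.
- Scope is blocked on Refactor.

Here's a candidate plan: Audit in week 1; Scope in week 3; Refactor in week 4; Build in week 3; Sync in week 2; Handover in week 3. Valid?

Handover and Scope ship together in the same week — holds.
Sync is blocked on Refactor — violated.
Audit must be done before Handover — holds.
Build must be done before Sync — violated.
Scope is blocked on Refactor — violated.
Sync depends on Audit — holds.

Invalid. Sync is blocked on Refactor.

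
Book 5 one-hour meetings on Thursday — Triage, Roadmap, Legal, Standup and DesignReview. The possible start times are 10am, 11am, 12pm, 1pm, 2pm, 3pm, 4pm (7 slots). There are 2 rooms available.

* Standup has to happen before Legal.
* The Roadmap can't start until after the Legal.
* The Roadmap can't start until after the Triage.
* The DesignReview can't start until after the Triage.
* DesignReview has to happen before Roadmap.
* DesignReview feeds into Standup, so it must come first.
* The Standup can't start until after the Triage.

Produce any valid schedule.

Roadmap -> 2pm, Standup -> 12pm, Legal -> 1pm, Triage -> 10am, DesignReview -> 11am

Checking: DesignReview(11am) before Roadmap(2pm); Legal(1pm) before Roadmap(2pm); Triage(10am) before DesignReview(11am); DesignReview(11am) before Standup(12pm); Triage(10am) before Standup(12pm); Triage(10am) before Roadmap(2pm); Standup(12pm) before Legal(1pm); max 1 per slot (cap 2).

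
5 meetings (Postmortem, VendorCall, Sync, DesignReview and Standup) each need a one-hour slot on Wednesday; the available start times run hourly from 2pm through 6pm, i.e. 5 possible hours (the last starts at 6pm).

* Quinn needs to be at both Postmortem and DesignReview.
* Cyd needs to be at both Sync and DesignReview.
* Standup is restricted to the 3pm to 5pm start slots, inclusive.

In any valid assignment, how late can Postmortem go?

Postmortem at 6pm is achievable: VendorCall -> 2pm, Sync -> 2pm, DesignReview -> 3pm, Standup -> 3pm, Postmortem -> 6pm.

6pm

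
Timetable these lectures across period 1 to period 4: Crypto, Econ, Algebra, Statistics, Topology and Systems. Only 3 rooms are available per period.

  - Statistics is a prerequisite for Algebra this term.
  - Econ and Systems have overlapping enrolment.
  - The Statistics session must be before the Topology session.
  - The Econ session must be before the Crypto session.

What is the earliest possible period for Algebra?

Precedence pushes Algebra to at least period 2.
Algebra at period 2 is achievable: Topology=period 2, Systems=period 3, Statistics=period 1, Algebra=period 2, Econ=period 1, Crypto=period 2.

period 2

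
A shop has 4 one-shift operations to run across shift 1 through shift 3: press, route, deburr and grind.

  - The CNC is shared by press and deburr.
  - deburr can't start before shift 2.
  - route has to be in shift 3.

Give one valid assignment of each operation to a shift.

deburr in shift 2; grind in shift 1; press in shift 1; route in shift 3

Checking: press(shift 1) != deburr(shift 2); deburr=shift 2 in [shift 2,shift 3]; route=shift 3 in [shift 3,shift 3].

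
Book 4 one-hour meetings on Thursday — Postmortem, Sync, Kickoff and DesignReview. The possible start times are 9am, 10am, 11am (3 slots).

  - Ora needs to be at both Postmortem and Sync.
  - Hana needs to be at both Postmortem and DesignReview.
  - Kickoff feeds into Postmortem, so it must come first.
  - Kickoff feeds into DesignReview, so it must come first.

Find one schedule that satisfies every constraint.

Sync in 9am; Postmortem in 10am; Kickoff in 9am; DesignReview in 11am

Checking: Kickoff(9am) before Postmortem(10am); Kickoff(9am) before DesignReview(11am); Postmortem(10am) != Sync(9am); Postmortem(10am) != DesignReview(11am).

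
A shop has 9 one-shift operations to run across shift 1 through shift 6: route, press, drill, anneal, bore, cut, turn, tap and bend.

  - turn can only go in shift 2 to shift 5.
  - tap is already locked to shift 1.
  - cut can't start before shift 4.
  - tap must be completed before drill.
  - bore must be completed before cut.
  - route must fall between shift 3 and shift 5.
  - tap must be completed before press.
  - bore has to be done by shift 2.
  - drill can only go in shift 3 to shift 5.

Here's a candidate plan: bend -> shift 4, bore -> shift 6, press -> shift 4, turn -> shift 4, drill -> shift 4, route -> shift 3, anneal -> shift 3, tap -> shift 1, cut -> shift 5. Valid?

Invalid. bore has to be done by shift 2.

tap must be completed before press — holds.
route must fall between shift 3 and shift 5 — holds.
tap must be completed before drill — holds.
drill can only go in shift 3 to shift 5 — holds.
cut can't start before shift 4 — holds.
bore must be completed before cut — violated.
turn can only go in shift 2 to shift 5 — holds.
bore has to be done by shift 2 — violated.
tap is already locked to shift 1 — holds.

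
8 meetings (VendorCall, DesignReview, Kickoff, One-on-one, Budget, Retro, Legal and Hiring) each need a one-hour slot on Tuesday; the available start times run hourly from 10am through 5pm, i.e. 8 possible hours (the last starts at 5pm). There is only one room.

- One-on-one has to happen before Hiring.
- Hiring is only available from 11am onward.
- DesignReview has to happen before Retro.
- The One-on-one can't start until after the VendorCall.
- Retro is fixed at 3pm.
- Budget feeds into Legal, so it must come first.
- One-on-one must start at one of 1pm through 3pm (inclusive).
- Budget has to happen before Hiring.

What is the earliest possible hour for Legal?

11am

Precedence pushes Legal to at least 11am.
Legal at 11am is achievable: Kickoff -> 5pm, VendorCall -> 12pm, One-on-one -> 1pm, DesignReview -> 2pm, Hiring -> 4pm, Retro -> 3pm, Budget -> 10am, Legal -> 11am.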